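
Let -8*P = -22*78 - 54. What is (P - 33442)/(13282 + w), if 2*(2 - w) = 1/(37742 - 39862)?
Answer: -140855980/56324161 ≈ -2.5008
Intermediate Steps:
w = 8481/4240 (w = 2 - 1/(2*(37742 - 39862)) = 2 - ½/(-2120) = 2 - ½*(-1/2120) = 2 + 1/4240 = 8481/4240 ≈ 2.0002)
P = 885/4 (P = -(-22*78 - 54)/8 = -(-1716 - 54)/8 = -⅛*(-1770) = 885/4 ≈ 221.25)
(P - 33442)/(13282 + w) = (885/4 - 33442)/(13282 + 8481/4240) = -132883/(4*56324161/4240) = -132883/4*4240/56324161 = -140855980/56324161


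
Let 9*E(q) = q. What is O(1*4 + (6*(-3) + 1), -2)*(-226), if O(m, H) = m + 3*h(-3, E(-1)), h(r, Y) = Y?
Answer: 9040/3 ≈ 3013.3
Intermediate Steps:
E(q) = q/9
O(m, H) = -⅓ + m (O(m, H) = m + 3*((⅑)*(-1)) = m + 3*(-⅑) = m - ⅓ = -⅓ + m)
O(1*4 + (6*(-3) + 1), -2)*(-226) = (-⅓ + (1*4 + (6*(-3) + 1)))*(-226) = (-⅓ + (4 + (-18 + 1)))*(-226) = (-⅓ + (4 - 17))*(-226) = (-⅓ - 13)*(-226) = -40/3*(-226) = 9040/3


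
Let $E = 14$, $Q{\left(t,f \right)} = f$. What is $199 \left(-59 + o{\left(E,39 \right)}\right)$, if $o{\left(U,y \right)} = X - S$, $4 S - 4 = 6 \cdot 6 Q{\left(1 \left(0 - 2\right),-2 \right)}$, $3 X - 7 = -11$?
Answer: $- \frac{25870}{3} \approx -8623.3$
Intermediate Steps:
$X = - \frac{4}{3}$ ($X = \frac{7}{3} + \frac{1}{3} \left(-11\right) = \frac{7}{3} - \frac{11}{3} = - \frac{4}{3} \approx -1.3333$)
$S = -17$ ($S = 1 + \frac{6 \cdot 6 \left(-2\right)}{4} = 1 + \frac{36 \left(-2\right)}{4} = 1 + \frac{1}{4} \left(-72\right) = 1 - 18 = -17$)
$o{\left(U,y \right)} = \frac{47}{3}$ ($o{\left(U,y \right)} = - \frac{4}{3} - -17 = - \frac{4}{3} + 17 = \frac{47}{3}$)
$199 \left(-59 + o{\left(E,39 \right)}\right) = 199 \left(-59 + \frac{47}{3}\right) = 199 \left(- \frac{130}{3}\right) = - \frac{25870}{3}$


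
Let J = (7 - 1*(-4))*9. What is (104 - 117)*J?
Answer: -1287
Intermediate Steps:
J = 99 (J = (7 + 4)*9 = 11*9 = 99)
(104 - 117)*J = (104 - 117)*99 = -13*99 = -1287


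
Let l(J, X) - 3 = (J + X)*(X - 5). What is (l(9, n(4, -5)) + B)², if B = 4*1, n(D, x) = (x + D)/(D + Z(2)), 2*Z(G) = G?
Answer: 938961/625 ≈ 1502.3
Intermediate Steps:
Z(G) = G/2
n(D, x) = (D + x)/(1 + D) (n(D, x) = (x + D)/(D + (½)*2) = (D + x)/(D + 1) = (D + x)/(1 + D))
l(J, X) = 3 + (-5 + X)*(J + X) (l(J, X) = 3 + (J + X)*(X - 5) = 3 + (J + X)*(-5 + X) = 3 + (-5 + X)*(J + X))
B = 4
(l(9, n(4, -5)) + B)² = ((3 + ((4 - 5)/(1 + 4))² - 5*9 - 5*(4 - 5)/(1 + 4) + 9*((4 - 5)/(1 + 4))) + 4)² = ((3 + (-1/5)² - 45 - 5*(-1)/5 + 9*(-1/5)) + 4)² = ((3 + ((⅕)*(-1))² - 45 - (-1) + 9*((⅕)*(-1))) + 4)² = ((3 + (-⅕)² - 45 - 5*(-⅕) + 9*(-⅕)) + 4)² = ((3 + 1/25 - 45 + 1 - 9/5) + 4)² = (-1069/25 + 4)² = (-969/25)² = 938961/625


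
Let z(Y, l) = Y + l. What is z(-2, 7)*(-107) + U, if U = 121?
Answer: -414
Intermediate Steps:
z(-2, 7)*(-107) + U = (-2 + 7)*(-107) + 121 = 5*(-107) + 121 = -535 + 121 = -414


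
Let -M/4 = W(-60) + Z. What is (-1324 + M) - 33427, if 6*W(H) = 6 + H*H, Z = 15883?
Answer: -100687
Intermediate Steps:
W(H) = 1 + H²/6 (W(H) = (6 + H*H)/6 = (6 + H²)/6 = 1 + H²/6)
M = -65936 (M = -4*((1 + (⅙)*(-60)²) + 15883) = -4*((1 + (⅙)*3600) + 15883) = -4*((1 + 600) + 15883) = -4*(601 + 15883) = -4*16484 = -65936)
(-1324 + M) - 33427 = (-1324 - 65936) - 33427 = -67260 - 33427 = -100687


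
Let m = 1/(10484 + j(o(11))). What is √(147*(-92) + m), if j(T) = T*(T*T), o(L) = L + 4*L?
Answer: I*√47002069750865/58953 ≈ 116.29*I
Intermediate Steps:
o(L) = 5*L
j(T) = T³ (j(T) = T*T² = T³)
m = 1/176859 (m = 1/(10484 + (5*11)³) = 1/(10484 + 55³) = 1/(10484 + 166375) = 1/176859 ≈ 5.6542e-6)
√(147*(-92) + m) = √(147*(-92) + 1/176859) = √(-13524 + 1/176859) = √(-2391841115/176859) = I*√47002069750865/58953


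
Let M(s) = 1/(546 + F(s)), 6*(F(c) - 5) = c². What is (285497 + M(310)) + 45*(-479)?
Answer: 13118709229/49703 ≈ 2.6394e+5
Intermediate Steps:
F(c) = 5 + c²/6
M(s) = 1/(551 + s²/6) (M(s) = 1/(546 + (5 + s²/6)) = 1/(551 + s²/6))
(285497 + M(310)) + 45*(-479) = (285497 + 6/(3306 + 310²)) + 45*(-479) = (285497 + 6/(3306 + 96100)) - 21555 = (285497 + 6/99406) - 21555 = (285497 + 6*(1/99406)) - 21555 = (285497 + 3/49703) - 21555 = 14190057394/49703 - 21555 = 13118709229/49703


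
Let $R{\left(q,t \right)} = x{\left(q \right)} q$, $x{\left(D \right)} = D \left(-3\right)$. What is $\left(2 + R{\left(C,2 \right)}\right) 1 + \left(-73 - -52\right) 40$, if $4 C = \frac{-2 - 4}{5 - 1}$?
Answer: $- \frac{53659}{64} \approx -838.42$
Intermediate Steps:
$C = - \frac{3}{8}$ ($C = \frac{\left(-2 - 4\right) \frac{1}{5 - 1}}{4} = \frac{\left(-6\right) \frac{1}{4}}{4} = \frac{1}{4} \left(- \frac{3}{2}\right) = - \frac{3}{8} \approx -0.375$)
$x{\left(D \right)} = - 3 D$
$R{\left(q,t \right)} = - 3 q^{2}$ ($R{\left(q,t \right)} = - 3 q q = - 3 q^{2}$)
$\left(2 + R{\left(C,2 \right)}\right) 1 + \left(-73 - -52\right) 40 = \left(2 - 3 \left(- \frac{3}{8}\right)^{2}\right) 1 + \left(-73 - -52\right) 40 = \left(2 - \frac{27}{64}\right) 1 + \left(-73 + 52\right) 40 = \left(2 - \frac{27}{64}\right) 1 - 840 = \frac{101}{64} \cdot 1 - 840 = \frac{101}{64} - 840 = - \frac{53659}{64}$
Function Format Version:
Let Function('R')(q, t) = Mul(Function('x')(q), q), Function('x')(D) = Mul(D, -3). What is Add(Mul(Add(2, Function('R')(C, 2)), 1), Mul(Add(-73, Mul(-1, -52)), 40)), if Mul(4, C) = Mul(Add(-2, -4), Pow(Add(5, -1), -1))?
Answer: Rational(-53659, 64) ≈ -838.42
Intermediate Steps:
C = Rational(-3, 8) (C = Mul(Rational(1, 4), Mul(Add(-2, -4), Pow(Add(5, -1), -1))) = Mul(Rational(1, 4), Mul(-6, Pow(4, -1))) = Mul(Rational(1, 4), Mul(-6, Rational(1, 4))) = Mul(Rational(1, 4), Rational(-3, 2)) = Rational(-3, 8) ≈ -0.37500)
Function('x')(D) = Mul(-3, D)
Function('R')(q, t) = Mul(-3, Pow(q, 2)) (Function('R')(q, t) = Mul(Mul(-3, q), q) = Mul(-3, Pow(q, 2)))
Add(Mul(Add(2, Function('R')(C, 2)), 1), Mul(Add(-73, Mul(-1, -52)), 40)) = Add(Mul(Add(2, Mul(-3, Pow(Rational(-3, 8), 2))), 1), Mul(Add(-73, Mul(-1, -52)), 40)) = Add(Mul(Add(2, Mul(-3, Rational(9, 64))), 1), Mul(Add(-73, 52), 40)) = Add(Mul(Add(2, Rational(-27, 64)), 1), Mul(-21, 40)) = Add(Mul(Rational(101, 64), 1), -840) = Add(Rational(101, 64), -840) = Rational(-53659, 64)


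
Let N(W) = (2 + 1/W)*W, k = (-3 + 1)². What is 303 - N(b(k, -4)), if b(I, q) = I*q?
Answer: 334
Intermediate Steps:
k = 4 (k = (-2)² = 4)
N(W) = W*(2 + 1/W)
303 - N(b(k, -4)) = 303 - (1 + 2*(4*(-4))) = 303 - (1 + 2*(-16)) = 303 - (1 - 32) = 303 - 1*(-31) = 303 + 31 = 334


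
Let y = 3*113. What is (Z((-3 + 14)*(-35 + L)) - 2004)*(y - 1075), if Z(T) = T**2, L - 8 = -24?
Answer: -230159712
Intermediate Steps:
L = -16 (L = 8 - 24 = -16)
y = 339
(Z((-3 + 14)*(-35 + L)) - 2004)*(y - 1075) = (((-3 + 14)*(-35 - 16))**2 - 2004)*(339 - 1075) = ((11*(-51))**2 - 2004)*(-736) = ((-561)**2 - 2004)*(-736) = (314721 - 2004)*(-736) = 312717*(-736) = -230159712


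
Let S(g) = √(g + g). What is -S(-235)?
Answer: -I*√470 ≈ -21.679*I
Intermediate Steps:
S(g) = √2*√g (S(g) = √(2*g) = √2*√g)
-S(-235) = -√2*√(-235) = -√2*I*√235 = -I*√470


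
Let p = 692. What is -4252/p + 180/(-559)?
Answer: -625357/96707 ≈ -6.4665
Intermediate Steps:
-4252/p + 180/(-559) = -4252/692 + 180/(-559) = -4252*1/692 + 180*(-1/559) = -1063/173 - 180/559 = -625357/96707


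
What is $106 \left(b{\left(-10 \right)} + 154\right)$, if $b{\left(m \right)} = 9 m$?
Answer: $6784$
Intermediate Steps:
$106 \left(b{\left(-10 \right)} + 154\right) = 106 \left(9 \left(-10\right) + 154\right) = 106 \left(-90 + 154\right) = 106 \cdot 64 = 6784$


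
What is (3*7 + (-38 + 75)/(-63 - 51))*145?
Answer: 341765/114 ≈ 2997.9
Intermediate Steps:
(3*7 + (-38 + 75)/(-63 - 51))*145 = (21 + 37/(-114))*145 = (21 + 37*(-1/114))*145 = (21 - 37/114)*145 = (2357/114)*145 = 341765/114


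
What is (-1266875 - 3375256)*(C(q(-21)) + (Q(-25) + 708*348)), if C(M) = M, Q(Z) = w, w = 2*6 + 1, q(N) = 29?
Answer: -1143941773806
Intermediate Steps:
w = 13 (w = 12 + 1 = 13)
Q(Z) = 13
(-1266875 - 3375256)*(C(q(-21)) + (Q(-25) + 708*348)) = (-1266875 - 3375256)*(29 + (13 + 708*348)) = -4642131*(29 + (13 + 246384)) = -4642131*(29 + 246397) = -4642131*246426 = -1143941773806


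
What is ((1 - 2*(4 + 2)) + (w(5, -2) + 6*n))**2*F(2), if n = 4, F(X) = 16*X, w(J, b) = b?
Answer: 3872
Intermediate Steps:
((1 - 2*(4 + 2)) + (w(5, -2) + 6*n))**2*F(2) = ((1 - 2*(4 + 2)) + (-2 + 6*4))**2*(16*2) = ((1 - 2*6) + (-2 + 24))**2*32 = ((1 - 1*12) + 22)**2*32 = ((1 - 12) + 22)**2*32 = (-11 + 22)**2*32 = 11**2*32 = 121*32 = 3872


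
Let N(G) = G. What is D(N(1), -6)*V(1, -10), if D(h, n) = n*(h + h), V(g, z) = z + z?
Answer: 240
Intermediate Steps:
V(g, z) = 2*z
D(h, n) = 2*h*n (D(h, n) = n*(2*h) = 2*h*n)
D(N(1), -6)*V(1, -10) = (2*1*(-6))*(2*(-10)) = -12*(-20) = 240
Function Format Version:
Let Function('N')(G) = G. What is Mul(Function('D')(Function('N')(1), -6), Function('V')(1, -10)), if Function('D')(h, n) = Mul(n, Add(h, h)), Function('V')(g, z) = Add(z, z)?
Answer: 240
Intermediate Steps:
Function('V')(g, z) = Mul(2, z)
Function('D')(h, n) = Mul(2, h, n) (Function('D')(h, n) = Mul(n, Mul(2, h)) = Mul(2, h, n))
Mul(Function('D')(Function('N')(1), -6), Function('V')(1, -10)) = Mul(Mul(2, 1, -6), Mul(2, -10)) = Mul(-12, -20) = 240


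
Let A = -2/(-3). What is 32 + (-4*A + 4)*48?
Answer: 96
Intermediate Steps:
A = ⅔ (A = -2*(-⅓) = ⅔ ≈ 0.66667)
32 + (-4*A + 4)*48 = 32 + (-4*⅔ + 4)*48 = 32 + (-8/3 + 4)*48 = 32 + (4/3)*48 = 32 + 64 = 96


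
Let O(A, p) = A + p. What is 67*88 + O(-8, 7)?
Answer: 5895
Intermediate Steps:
67*88 + O(-8, 7) = 67*88 + (-8 + 7) = 5896 - 1 = 5895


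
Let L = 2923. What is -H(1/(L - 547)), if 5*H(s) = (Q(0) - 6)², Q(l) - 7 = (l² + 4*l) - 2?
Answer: -⅕ ≈ -0.20000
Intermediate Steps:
Q(l) = 5 + l² + 4*l (Q(l) = 7 + ((l² + 4*l) - 2) = 7 + (-2 + l² + 4*l) = 5 + l² + 4*l)
H(s) = ⅕ (H(s) = ((5 + 0² + 4*0) - 6)²/5 = ((5 + 0 + 0) - 6)²/5 = (5 - 6)²/5 = (⅕)*(-1)² = (⅕)*1 = ⅕)
-H(1/(L - 547)) = -1*⅕ = -⅕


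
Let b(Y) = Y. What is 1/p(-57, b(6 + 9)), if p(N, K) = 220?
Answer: 1/220 ≈ 0.0045455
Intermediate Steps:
1/p(-57, b(6 + 9)) = 1/220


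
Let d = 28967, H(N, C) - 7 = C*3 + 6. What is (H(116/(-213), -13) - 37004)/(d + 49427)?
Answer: -18515/39197 ≈ -0.47236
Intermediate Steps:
H(N, C) = 13 + 3*C (H(N, C) = 7 + (C*3 + 6) = 7 + (3*C + 6) = 7 + (6 + 3*C) = 13 + 3*C)
(H(116/(-213), -13) - 37004)/(d + 49427) = ((13 + 3*(-13)) - 37004)/(28967 + 49427) = ((13 - 39) - 37004)/78394 = (-26 - 37004)*(1/78394) = -37030*1/78394 = -18515/39197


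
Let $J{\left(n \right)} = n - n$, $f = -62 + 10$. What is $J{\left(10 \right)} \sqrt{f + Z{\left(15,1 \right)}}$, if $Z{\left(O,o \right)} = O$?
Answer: $0$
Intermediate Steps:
$f = -52$
$J{\left(n \right)} = 0$
$J{\left(10 \right)} \sqrt{f + Z{\left(15,1 \right)}} = 0 \sqrt{-52 + 15} = 0 \sqrt{-37} = 0 i \sqrt{37} = 0$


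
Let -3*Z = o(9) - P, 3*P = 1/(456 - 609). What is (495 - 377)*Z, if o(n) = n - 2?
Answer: -379252/1377 ≈ -275.42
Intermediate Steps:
o(n) = -2 + n
P = -1/459 (P = 1/(3*(456 - 609)) = (1/3)/(-153) = (1/3)*(-1/153) = -1/459 ≈ -0.0021787)
Z = -3214/1377 (Z = -((-2 + 9) - 1*(-1/459))/3 = -(7 + 1/459)/3 = -1/3*3214/459 = -3214/1377 ≈ -2.3341)
(495 - 377)*Z = (495 - 377)*(-3214/1377) = 118*(-3214/1377) = -379252/1377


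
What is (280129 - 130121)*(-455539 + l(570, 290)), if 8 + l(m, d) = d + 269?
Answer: -68251839904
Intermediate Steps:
l(m, d) = 261 + d (l(m, d) = -8 + (d + 269) = -8 + (269 + d) = 261 + d)
(280129 - 130121)*(-455539 + l(570, 290)) = (280129 - 130121)*(-455539 + (261 + 290)) = 150008*(-455539 + 551) = 150008*(-454988) = -68251839904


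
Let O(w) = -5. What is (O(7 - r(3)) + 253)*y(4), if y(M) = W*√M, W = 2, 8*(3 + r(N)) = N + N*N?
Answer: 992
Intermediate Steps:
r(N) = -3 + N/8 + N²/8 (r(N) = -3 + (N + N*N)/8 = -3 + (N + N²)/8 = -3 + (N/8 + N²/8) = -3 + N/8 + N²/8)
y(M) = 2*√M
(O(7 - r(3)) + 253)*y(4) = (-5 + 253)*(2*√4) = 248*(2*2) = 248*4 = 992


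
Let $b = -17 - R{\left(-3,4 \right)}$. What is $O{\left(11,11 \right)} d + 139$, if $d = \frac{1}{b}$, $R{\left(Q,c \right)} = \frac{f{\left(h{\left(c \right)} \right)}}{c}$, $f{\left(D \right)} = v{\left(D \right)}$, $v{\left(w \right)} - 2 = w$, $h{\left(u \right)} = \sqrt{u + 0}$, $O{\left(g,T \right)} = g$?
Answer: $\frac{2491}{18} \approx 138.39$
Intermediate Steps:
$h{\left(u \right)} = \sqrt{u}$
$v{\left(w \right)} = 2 + w$
$f{\left(D \right)} = 2 + D$
$R{\left(Q,c \right)} = \frac{2 + \sqrt{c}}{c}$
$b = -18$ ($b = -17 - \frac{2 + \sqrt{4}}{4} = -17 - \frac{2 + 2}{4} = -17 - \frac{1}{4} \cdot 4 = -17 - 1 = -18$)
$d = - \frac{1}{18}$ ($d = \frac{1}{-18} = - \frac{1}{18} \approx -0.055556$)
$O{\left(11,11 \right)} d + 139 = 11 \left(- \frac{1}{18}\right) + 139 = - \frac{11}{18} + 139 = \frac{2491}{18}$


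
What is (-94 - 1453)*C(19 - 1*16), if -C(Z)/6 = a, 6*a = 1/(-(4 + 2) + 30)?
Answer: 1547/24 ≈ 64.458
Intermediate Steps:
a = 1/144 (a = 1/(6*(-(4 + 2) + 30)) = 1/(6*(-1*6 + 30)) = 1/(6*(-6 + 30)) = (⅙)/24 = (⅙)*(1/24) = 1/144 ≈ 0.0069444)
C(Z) = -1/24 (C(Z) = -6*1/144 = -1/24)
(-94 - 1453)*C(19 - 1*16) = (-94 - 1453)*(-1/24) = -1547*(-1/24) = 1547/24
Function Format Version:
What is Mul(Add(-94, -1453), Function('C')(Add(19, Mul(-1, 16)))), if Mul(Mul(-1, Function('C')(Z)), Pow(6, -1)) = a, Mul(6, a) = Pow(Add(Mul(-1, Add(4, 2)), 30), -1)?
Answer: Rational(1547, 24) ≈ 64.458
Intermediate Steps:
a = Rational(1, 144) (a = Mul(Rational(1, 6), Pow(Add(Mul(-1, Add(4, 2)), 30), -1)) = Mul(Rational(1, 6), Pow(Add(Mul(-1, 6), 30), -1)) = Mul(Rational(1, 6), Pow(Add(-6, 30), -1)) = Mul(Rational(1, 6), Pow(24, -1)) = Mul(Rational(1, 6), Rational(1, 24)) = Rational(1, 144) ≈ 0.0069444)
Function('C')(Z) = Rational(-1, 24) (Function('C')(Z) = Mul(-6, Rational(1, 144)) = Rational(-1, 24))
Mul(Add(-94, -1453), Function('C')(Add(19, Mul(-1, 16)))) = Mul(Add(-94, -1453), Rational(-1, 24)) = Mul(-1547, Rational(-1, 24)) = Rational(1547, 24)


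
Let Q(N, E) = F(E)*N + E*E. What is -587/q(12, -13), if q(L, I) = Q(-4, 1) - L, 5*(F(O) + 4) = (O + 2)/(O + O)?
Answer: -2935/19 ≈ -154.47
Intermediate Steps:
F(O) = -4 + (2 + O)/(10*O) (F(O) = -4 + ((O + 2)/(O + O))/5 = -4 + ((2 + O)/((2*O)))/5 = -4 + ((2 + O)*(1/(2*O)))/5 = -4 + ((2 + O)/(2*O))/5 = -4 + (2 + O)/(10*O))
Q(N, E) = E² + N*(2 - 39*E)/(10*E) (Q(N, E) = ((2 - 39*E)/(10*E))*N + E*E = N*(2 - 39*E)/(10*E) + E² = E² + N*(2 - 39*E)/(10*E))
q(L, I) = 79/5 - L (q(L, I) = (1³ - ⅒*(-4)*(-2 + 39*1))/1 - L = 1*(1 - ⅒*(-4)*(-2 + 39)) - L = 1*(1 - ⅒*(-4)*37) - L = 1*(1 + 74/5) - L = 1*(79/5) - L = 79/5 - L)
-587/q(12, -13) = -587/(79/5 - 1*12) = -587/(79/5 - 12) = -587/19/5 = -587*5/19 = -2935/19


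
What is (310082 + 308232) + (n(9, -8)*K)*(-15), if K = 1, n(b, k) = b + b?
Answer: 618044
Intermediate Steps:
n(b, k) = 2*b
(310082 + 308232) + (n(9, -8)*K)*(-15) = (310082 + 308232) + ((2*9)*1)*(-15) = 618314 + (18*1)*(-15) = 618314 + 18*(-15) = 618314 - 270 = 618044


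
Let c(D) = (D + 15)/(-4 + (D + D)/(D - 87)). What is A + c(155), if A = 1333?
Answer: 31107/19 ≈ 1637.2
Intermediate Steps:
c(D) = (15 + D)/(-4 + 2*D/(-87 + D)) (c(D) = (15 + D)/(-4 + (2*D)/(-87 + D)) = (15 + D)/(-4 + 2*D/(-87 + D)))
A + c(155) = 1333 + (1305 - 1*155**2 + 72*155)/(2*(-174 + 155)) = 1333 + (1/2)*(1305 - 1*24025 + 11160)/(-19) = 1333 + (1/2)*(-1/19)*(1305 - 24025 + 11160) = 1333 + (1/2)*(-1/19)*(-11560) = 1333 + 5780/19 = 31107/19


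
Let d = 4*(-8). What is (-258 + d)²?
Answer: 84100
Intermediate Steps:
d = -32
(-258 + d)² = (-258 - 32)² = (-290)² = 84100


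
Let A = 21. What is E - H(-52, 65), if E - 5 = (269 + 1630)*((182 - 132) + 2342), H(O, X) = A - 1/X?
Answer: 295255481/65 ≈ 4.5424e+6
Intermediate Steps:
H(O, X) = 21 - 1/X
E = 4542413 (E = 5 + (269 + 1630)*((182 - 132) + 2342) = 5 + 1899*(50 + 2342) = 5 + 1899*2392 = 5 + 4542408 = 4542413)
E - H(-52, 65) = 4542413 - (21 - 1/65) = 4542413 - 1*1364/65 = 4542413 - 1364/65 = 295255481/65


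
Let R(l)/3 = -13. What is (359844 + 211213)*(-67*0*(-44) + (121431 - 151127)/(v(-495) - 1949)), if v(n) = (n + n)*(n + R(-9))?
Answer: -16958108672/526711 ≈ -32196.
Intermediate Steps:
R(l) = -39 (R(l) = 3*(-13) = -39)
v(n) = 2*n*(-39 + n) (v(n) = (n + n)*(n - 39) = (2*n)*(-39 + n) = 2*n*(-39 + n))
(359844 + 211213)*(-67*0*(-44) + (121431 - 151127)/(v(-495) - 1949)) = (359844 + 211213)*(-67*0*(-44) + (121431 - 151127)/(2*(-495)*(-39 - 495) - 1949)) = 571057*(0*(-44) - 29696/(2*(-495)*(-534) - 1949)) = 571057*(0 - 29696/(528660 - 1949)) = 571057*(0 - 29696/526711) = 571057*(-29696/526711) = -16958108672/526711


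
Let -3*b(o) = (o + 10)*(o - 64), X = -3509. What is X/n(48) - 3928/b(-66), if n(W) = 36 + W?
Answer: -31321/780 ≈ -40.155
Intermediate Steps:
b(o) = -(-64 + o)*(10 + o)/3 (b(o) = -(o + 10)*(o - 64)/3 = -(10 + o)*(-64 + o)/3 = -(-64 + o)*(10 + o)/3)
X/n(48) - 3928/b(-66) = -3509/(36 + 48) - 3928/(640/3 + 18*(-66) - 1/3*(-66)**2) = -3509/84 - 3928/(640/3 - 1188 - 1/3*4356) = -3509*1/84 - 3928/(640/3 - 1188 - 1452) = -3509/84 - 3928/(-7280/3) = -3509/84 - 3928*(-3/7280) = -3509/84 + 1473/910 = -31321/780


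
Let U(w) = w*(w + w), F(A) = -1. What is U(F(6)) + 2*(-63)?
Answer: -124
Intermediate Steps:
U(w) = 2*w² (U(w) = w*(2*w) = 2*w²)
U(F(6)) + 2*(-63) = 2*(-1)² + 2*(-63) = 2*1 - 126 = 2 - 126 = -124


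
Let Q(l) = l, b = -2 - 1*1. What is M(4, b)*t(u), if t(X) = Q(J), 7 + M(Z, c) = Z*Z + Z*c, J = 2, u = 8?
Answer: -6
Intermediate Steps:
b = -3 (b = -2 - 1 = -3)
M(Z, c) = -7 + Z**2 + Z*c (M(Z, c) = -7 + (Z*Z + Z*c) = -7 + (Z**2 + Z*c) = -7 + Z**2 + Z*c)
t(X) = 2
M(4, b)*t(u) = (-7 + 4**2 + 4*(-3))*2 = (-7 + 16 - 12)*2 = -3*2 = -6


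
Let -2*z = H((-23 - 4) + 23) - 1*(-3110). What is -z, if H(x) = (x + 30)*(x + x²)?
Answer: 1711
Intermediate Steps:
H(x) = (30 + x)*(x + x²)
z = -1711 (z = -(((-23 - 4) + 23)*(30 + ((-23 - 4) + 23)² + 31*((-23 - 4) + 23)) - 1*(-3110))/2 = -((-27 + 23)*(30 + (-27 + 23)² + 31*(-27 + 23)) + 3110)/2 = -(-4*(30 + (-4)² + 31*(-4)) + 3110)/2 = -(-4*(30 + 16 - 124) + 3110)/2 = -(-4*(-78) + 3110)/2 = -(312 + 3110)/2 = -½*3422 = -1711)
-z = -1*(-1711) = 1711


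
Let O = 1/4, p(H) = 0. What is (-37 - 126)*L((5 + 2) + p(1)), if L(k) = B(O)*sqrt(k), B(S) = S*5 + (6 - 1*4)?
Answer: -2119*sqrt(7)/4 ≈ -1401.6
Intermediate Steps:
O = 1/4 ≈ 0.25000
B(S) = 2 + 5*S (B(S) = 5*S + (6 - 4) = 5*S + 2 = 2 + 5*S)
L(k) = 13*sqrt(k)/4 (L(k) = (2 + 5*(1/4))*sqrt(k) = (2 + 5/4)*sqrt(k) = 13*sqrt(k)/4)
(-37 - 126)*L((5 + 2) + p(1)) = (-37 - 126)*(13*sqrt((5 + 2) + 0)/4) = -2119*sqrt(7 + 0)/4 = -2119*sqrt(7)/4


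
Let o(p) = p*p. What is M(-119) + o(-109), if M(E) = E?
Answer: 11762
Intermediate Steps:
o(p) = p²
M(-119) + o(-109) = -119 + (-109)² = -119 + 11881 = 11762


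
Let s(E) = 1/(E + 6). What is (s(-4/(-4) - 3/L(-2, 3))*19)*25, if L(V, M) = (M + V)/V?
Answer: 475/13 ≈ 36.538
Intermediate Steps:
L(V, M) = (M + V)/V
s(E) = 1/(6 + E)
(s(-4/(-4) - 3/L(-2, 3))*19)*25 = (19/(6 + (-4/(-4) - 3*(-2/(3 - 2)))))*25 = (19/(6 + (-4*(-¼) - 3/((-½*1)))))*25 = (19/(6 + (1 - 3/(-½))))*25 = (19/(6 + (1 - 3*(-2))))*25 = (19/(6 + (1 + 6)))*25 = (19/(6 + 7))*25 = (19/13)*25 = 475/13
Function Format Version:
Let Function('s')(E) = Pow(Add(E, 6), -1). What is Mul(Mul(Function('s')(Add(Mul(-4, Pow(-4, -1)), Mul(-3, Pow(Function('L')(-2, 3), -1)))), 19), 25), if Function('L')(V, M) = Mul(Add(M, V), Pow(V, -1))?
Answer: Rational(475, 13) ≈ 36.538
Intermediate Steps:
Function('L')(V, M) = Mul(Pow(V, -1), Add(M, V))
Function('s')(E) = Pow(Add(6, E), -1)
Mul(Mul(Function('s')(Add(Mul(-4, Pow(-4, -1)), Mul(-3, Pow(Function('L')(-2, 3), -1)))), 19), 25) = Mul(Mul(Pow(Add(6, Add(Mul(-4, Pow(-4, -1)), Mul(-3, Pow(Mul(Pow(-2, -1), Add(3, -2)), -1)))), -1), 19), 25) = Mul(Mul(Pow(Add(6, Add(Mul(-4, Rational(-1, 4)), Mul(-3, Pow(Mul(Rational(-1, 2), 1), -1)))), -1), 19), 25) = Mul(Mul(Pow(Add(6, Add(1, Mul(-3, Pow(Rational(-1, 2), -1)))), -1), 19), 25) = Mul(Mul(Pow(Add(6, Add(1, Mul(-3, -2))), -1), 19), 25) = Mul(Mul(Pow(Add(6, Add(1, 6)), -1), 19), 25) = Mul(Mul(Pow(Add(6, 7), -1), 19), 25) = Mul(Mul(Pow(13, -1), 19), 25) = Mul(Mul(Rational(1, 13), 19), 25) = Mul(Rational(19, 13), 25) = Rational(475, 13)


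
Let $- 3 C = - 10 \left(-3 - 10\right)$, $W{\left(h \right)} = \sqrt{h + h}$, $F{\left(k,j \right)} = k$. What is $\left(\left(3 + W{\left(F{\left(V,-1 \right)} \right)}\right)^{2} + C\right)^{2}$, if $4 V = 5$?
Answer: $\frac{39721}{36} - 191 \sqrt{10} \approx 499.37$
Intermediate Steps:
$V = \frac{5}{4}$ ($V = \frac{1}{4} \cdot 5 = \frac{5}{4} \approx 1.25$)
$W{\left(h \right)} = \sqrt{2} \sqrt{h}$ ($W{\left(h \right)} = \sqrt{2 h} = \sqrt{2} \sqrt{h}$)
$C = - \frac{130}{3}$ ($C = - \frac{\left(-10\right) \left(-3 - 10\right)}{3} = - \frac{\left(-10\right) \left(-13\right)}{3} = \left(- \frac{1}{3}\right) 130 = - \frac{130}{3} \approx -43.333$)
$\left(\left(3 + W{\left(F{\left(V,-1 \right)} \right)}\right)^{2} + C\right)^{2} = \left(\left(3 + \sqrt{2} \sqrt{\frac{5}{4}}\right)^{2} - \frac{130}{3}\right)^{2} = \left(\left(3 + \sqrt{2} \frac{\sqrt{5}}{2}\right)^{2} - \frac{130}{3}\right)^{2} = \left(\left(3 + \frac{\sqrt{10}}{2}\right)^{2} - \frac{130}{3}\right)^{2} = \left(- \frac{130}{3} + \left(3 + \frac{\sqrt{10}}{2}\right)^{2}\right)^{2}$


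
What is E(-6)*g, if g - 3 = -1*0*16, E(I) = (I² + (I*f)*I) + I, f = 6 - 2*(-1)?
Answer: 954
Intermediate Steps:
f = 8 (f = 6 + 2 = 8)
E(I) = I + 9*I² (E(I) = (I² + (I*8)*I) + I = (I² + (8*I)*I) + I = (I² + 8*I²) + I = 9*I² + I = I + 9*I²)
g = 3 (g = 3 - 1*0*16 = 3 + 0*16 = 3 + 0 = 3)
E(-6)*g = -6*(1 + 9*(-6))*3 = -6*(1 - 54)*3 = -6*(-53)*3 = 318*3 = 954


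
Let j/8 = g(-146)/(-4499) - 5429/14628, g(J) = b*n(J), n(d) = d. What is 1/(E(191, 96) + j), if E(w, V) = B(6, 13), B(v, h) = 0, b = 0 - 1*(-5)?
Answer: -16452843/27493262 ≈ -0.59843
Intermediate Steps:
b = 5 (b = 0 + 5 = 5)
E(w, V) = 0
g(J) = 5*J
j = -27493262/16452843 (j = 8*((5*(-146))/(-4499) - 5429/14628) = 8*(-730*(-1/4499) - 5429*1/14628) = 8*(730/4499 - 5429/14628) = 8*(-13746631/65811372) = -27493262/16452843 ≈ -1.6710)
1/(E(191, 96) + j) = 1/(0 - 27493262/16452843) = 1/(-27493262/16452843) = -16452843/27493262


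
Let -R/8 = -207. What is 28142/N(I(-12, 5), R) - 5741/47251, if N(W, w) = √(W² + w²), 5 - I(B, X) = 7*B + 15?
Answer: -5741/47251 + 14071*√2377/40409 ≈ 16.856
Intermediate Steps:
R = 1656 (R = -8*(-207) = 1656)
I(B, X) = -10 - 7*B (I(B, X) = 5 - (7*B + 15) = 5 - (15 + 7*B) = 5 + (-15 - 7*B) = -10 - 7*B)
28142/N(I(-12, 5), R) - 5741/47251 = 28142/(√((-10 - 7*(-12))² + 1656²)) - 5741/47251 = 28142/(√((-10 + 84)² + 2742336)) - 5741*1/47251 = 28142/(√(74² + 2742336)) - 5741/47251 = 28142/(√(5476 + 2742336)) - 5741/47251 = 28142/(√2747812) - 5741/47251 = 28142/((34*√2377)) - 5741/47251 = 28142*(√2377/80818) - 5741/47251 = 14071*√2377/40409 - 5741/47251 = -5741/47251 + 14071*√2377/40409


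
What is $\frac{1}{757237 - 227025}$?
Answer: $\frac{1}{530212} \approx 1.886 \cdot 10^{-6}$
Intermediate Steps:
$\frac{1}{757237 - 227025} = \frac{1}{530212}$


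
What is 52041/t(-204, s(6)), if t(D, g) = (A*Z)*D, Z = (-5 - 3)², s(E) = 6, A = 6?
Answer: -17347/26112 ≈ -0.66433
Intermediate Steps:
Z = 64 (Z = (-8)² = 64)
t(D, g) = 384*D (t(D, g) = (6*64)*D = 384*D)
52041/t(-204, s(6)) = 52041/((384*(-204))) = 52041/(-78336) = 52041*(-1/78336) = -17347/26112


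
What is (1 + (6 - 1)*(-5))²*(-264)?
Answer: -152064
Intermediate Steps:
(1 + (6 - 1)*(-5))²*(-264) = (1 + 5*(-5))²*(-264) = (1 - 25)²*(-264) = (-24)²*(-264) = 576*(-264) = -152064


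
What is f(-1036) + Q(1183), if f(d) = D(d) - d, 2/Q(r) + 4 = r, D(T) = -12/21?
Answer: 8545406/8253 ≈ 1035.4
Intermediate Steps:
D(T) = -4/7 (D(T) = -12*1/21 = -4/7)
Q(r) = 2/(-4 + r)
f(d) = -4/7 - d
f(-1036) + Q(1183) = (-4/7 - 1*(-1036)) + 2/(-4 + 1183) = (-4/7 + 1036) + 2/1179 = 7248/7 + 2*(1/1179) = 7248/7 + 2/1179 = 8545406/8253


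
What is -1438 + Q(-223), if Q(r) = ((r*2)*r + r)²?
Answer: 9847583787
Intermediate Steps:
Q(r) = (r + 2*r²)² (Q(r) = ((2*r)*r + r)² = (2*r² + r)² = (r + 2*r²)²)
-1438 + Q(-223) = -1438 + (-223)²*(1 + 2*(-223))² = -1438 + 49729*(1 - 446)² = -1438 + 49729*(-445)² = -1438 + 49729*198025 = -1438 + 9847585225 = 9847583787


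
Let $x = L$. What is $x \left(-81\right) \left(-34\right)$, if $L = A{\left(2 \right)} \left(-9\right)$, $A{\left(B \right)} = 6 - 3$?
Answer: $-74358$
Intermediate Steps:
$A{\left(B \right)} = 3$ ($A{\left(B \right)} = 6 - 3 = 3$)
$L = -27$ ($L = 3 \left(-9\right) = -27$)
$x = -27$
$x \left(-81\right) \left(-34\right) = \left(-27\right) \left(-81\right) \left(-34\right) = 2187 \left(-34\right) = -74358$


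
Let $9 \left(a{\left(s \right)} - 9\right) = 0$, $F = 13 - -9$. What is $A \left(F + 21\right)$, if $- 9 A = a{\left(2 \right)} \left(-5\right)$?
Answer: $215$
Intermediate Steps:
$F = 22$ ($F = 13 + 9 = 22$)
$a{\left(s \right)} = 9$ ($a{\left(s \right)} = 9 + \frac{1}{9} \cdot 0 = 9 + 0 = 9$)
$A = 5$ ($A = - \frac{9 \left(-5\right)}{9} = \left(- \frac{1}{9}\right) \left(-45\right) = 5$)
$A \left(F + 21\right) = 5 \left(22 + 21\right) = 5 \cdot 43 = 215$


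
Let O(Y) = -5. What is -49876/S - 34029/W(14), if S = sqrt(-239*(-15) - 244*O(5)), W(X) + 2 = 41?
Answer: -11343/13 - 49876*sqrt(5)/155 ≈ -1592.1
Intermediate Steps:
W(X) = 39 (W(X) = -2 + 41 = 39)
S = 31*sqrt(5) (S = sqrt(-239*(-15) - 244*(-5)) = sqrt(3585 + 1220) = sqrt(4805) = 31*sqrt(5) ≈ 69.318)
-49876/S - 34029/W(14) = -49876*sqrt(5)/155 - 34029/39 = -49876*sqrt(5)/155 - 34029*1/39 = -49876*sqrt(5)/155 - 11343/13 = -11343/13 - 49876*sqrt(5)/155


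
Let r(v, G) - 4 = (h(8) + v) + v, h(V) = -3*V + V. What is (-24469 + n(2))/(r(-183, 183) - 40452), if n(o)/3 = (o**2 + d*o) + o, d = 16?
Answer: 4871/8166 ≈ 0.59650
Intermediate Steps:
h(V) = -2*V
r(v, G) = -12 + 2*v (r(v, G) = 4 + ((-2*8 + v) + v) = 4 + ((-16 + v) + v) = 4 + (-16 + 2*v) = -12 + 2*v)
n(o) = 3*o**2 + 51*o (n(o) = 3*((o**2 + 16*o) + o) = 3*(o**2 + 17*o) = 3*o**2 + 51*o)
(-24469 + n(2))/(r(-183, 183) - 40452) = (-24469 + 3*2*(17 + 2))/((-12 + 2*(-183)) - 40452) = (-24469 + 3*2*19)/((-12 - 366) - 40452) = (-24469 + 114)/(-378 - 40452) = -24355/(-40830) = -24355*(-1/40830) = 4871/8166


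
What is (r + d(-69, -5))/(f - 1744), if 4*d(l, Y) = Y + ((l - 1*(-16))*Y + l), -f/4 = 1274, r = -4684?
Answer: 3709/5472 ≈ 0.67781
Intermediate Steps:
f = -5096 (f = -4*1274 = -5096)
d(l, Y) = Y/4 + l/4 + Y*(16 + l)/4 (d(l, Y) = (Y + ((l - 1*(-16))*Y + l))/4 = (Y + ((l + 16)*Y + l))/4 = (Y + ((16 + l)*Y + l))/4 = (Y + (Y*(16 + l) + l))/4 = (Y + (l + Y*(16 + l)))/4 = (Y + l + Y*(16 + l))/4 = Y/4 + l/4 + Y*(16 + l)/4)
(r + d(-69, -5))/(f - 1744) = (-4684 + ((1/4)*(-69) + (17/4)*(-5) + (1/4)*(-5)*(-69)))/(-5096 - 1744) = (-4684 + (-69/4 - 85/4 + 345/4))/(-6840) = (-4684 + 191/4)*(-1/6840) = -18545/4*(-1/6840) = 3709/5472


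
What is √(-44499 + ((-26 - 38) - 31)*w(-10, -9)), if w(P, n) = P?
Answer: I*√43549 ≈ 208.68*I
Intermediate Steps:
√(-44499 + ((-26 - 38) - 31)*w(-10, -9)) = √(-44499 + ((-26 - 38) - 31)*(-10)) = √(-44499 + (-64 - 31)*(-10)) = √(-44499 - 95*(-10)) = √(-44499 + 950) = √(-43549) = I*√43549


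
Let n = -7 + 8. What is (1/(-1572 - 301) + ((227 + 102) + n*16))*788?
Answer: 509192992/1873 ≈ 2.7186e+5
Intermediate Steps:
n = 1
(1/(-1572 - 301) + ((227 + 102) + n*16))*788 = (1/(-1572 - 301) + ((227 + 102) + 1*16))*788 = (1/(-1873) + (329 + 16))*788 = (-1/1873 + 345)*788 = (646184/1873)*788 = 509192992/1873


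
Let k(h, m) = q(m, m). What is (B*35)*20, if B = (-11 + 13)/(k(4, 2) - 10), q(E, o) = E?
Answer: -175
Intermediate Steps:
k(h, m) = m
B = -1/4 (B = (-11 + 13)/(2 - 10) = 2/(-8) = 2*(-1/8) = -1/4 ≈ -0.25000)
(B*35)*20 = -1/4*35*20 = -35/4*20 = -175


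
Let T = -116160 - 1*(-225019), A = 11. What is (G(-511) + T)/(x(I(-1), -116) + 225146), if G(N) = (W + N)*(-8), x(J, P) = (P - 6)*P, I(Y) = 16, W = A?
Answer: 112859/239298 ≈ 0.47163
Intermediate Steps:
W = 11
x(J, P) = P*(-6 + P) (x(J, P) = (-6 + P)*P = P*(-6 + P))
G(N) = -88 - 8*N (G(N) = (11 + N)*(-8) = -88 - 8*N)
T = 108859 (T = -116160 + 225019 = 108859)
(G(-511) + T)/(x(I(-1), -116) + 225146) = ((-88 - 8*(-511)) + 108859)/(-116*(-6 - 116) + 225146) = ((-88 + 4088) + 108859)/(-116*(-122) + 225146) = (4000 + 108859)/(14152 + 225146) = 112859/239298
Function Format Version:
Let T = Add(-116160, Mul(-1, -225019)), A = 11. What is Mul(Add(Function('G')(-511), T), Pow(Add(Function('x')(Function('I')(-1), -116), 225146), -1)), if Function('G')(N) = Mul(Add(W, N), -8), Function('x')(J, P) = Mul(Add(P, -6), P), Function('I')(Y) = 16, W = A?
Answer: Rational(112859, 239298) ≈ 0.47163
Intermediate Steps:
W = 11
Function('x')(J, P) = Mul(P, Add(-6, P)) (Function('x')(J, P) = Mul(Add(-6, P), P) = Mul(P, Add(-6, P)))
Function('G')(N) = Add(-88, Mul(-8, N)) (Function('G')(N) = Mul(Add(11, N), -8) = Add(-88, Mul(-8, N)))
T = 108859 (T = Add(-116160, 225019) = 108859)
Mul(Add(Function('G')(-511), T), Pow(Add(Function('x')(Function('I')(-1), -116), 225146), -1)) = Mul(Add(Add(-88, Mul(-8, -511)), 108859), Pow(Add(Mul(-116, Add(-6, -116)), 225146), -1)) = Mul(Add(Add(-88, 4088), 108859), Pow(Add(Mul(-116, -122), 225146), -1)) = Mul(Add(4000, 108859), Pow(Add(14152, 225146), -1)) = Mul(112859, Pow(239298, -1)) = Mul(112859, Rational(1, 239298)) = Rational(112859, 239298)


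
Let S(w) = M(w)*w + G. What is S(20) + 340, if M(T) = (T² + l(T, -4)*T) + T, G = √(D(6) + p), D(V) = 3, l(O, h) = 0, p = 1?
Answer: 8742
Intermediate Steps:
G = 2 (G = √(3 + 1) = √4 = 2)
M(T) = T + T² (M(T) = (T² + 0*T) + T = (T² + 0) + T = T² + T = T + T²)
S(w) = 2 + w²*(1 + w) (S(w) = (w*(1 + w))*w + 2 = w²*(1 + w) + 2 = 2 + w²*(1 + w))
S(20) + 340 = (2 + 20²*(1 + 20)) + 340 = (2 + 400*21) + 340 = (2 + 8400) + 340 = 8402 + 340 = 8742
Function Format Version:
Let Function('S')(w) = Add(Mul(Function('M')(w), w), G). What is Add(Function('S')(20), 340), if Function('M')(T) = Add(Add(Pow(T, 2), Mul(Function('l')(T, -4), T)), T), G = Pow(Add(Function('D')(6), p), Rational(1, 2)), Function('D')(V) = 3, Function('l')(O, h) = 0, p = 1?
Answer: 8742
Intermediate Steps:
G = 2 (G = Pow(Add(3, 1), Rational(1, 2)) = Pow(4, Rational(1, 2)) = 2)
Function('M')(T) = Add(T, Pow(T, 2)) (Function('M')(T) = Add(Add(Pow(T, 2), Mul(0, T)), T) = Add(Add(Pow(T, 2), 0), T) = Add(Pow(T, 2), T) = Add(T, Pow(T, 2)))
Function('S')(w) = Add(2, Mul(Pow(w, 2), Add(1, w))) (Function('S')(w) = Add(Mul(Mul(w, Add(1, w)), w), 2) = Add(Mul(Pow(w, 2), Add(1, w)), 2) = Add(2, Mul(Pow(w, 2), Add(1, w))))
Add(Function('S')(20), 340) = Add(Add(2, Mul(Pow(20, 2), Add(1, 20))), 340) = Add(Add(2, Mul(400, 21)), 340) = Add(Add(2, 8400), 340) = Add(8402, 340) = 8742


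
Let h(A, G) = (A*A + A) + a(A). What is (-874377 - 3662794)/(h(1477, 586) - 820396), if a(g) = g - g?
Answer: -4537171/1362610 ≈ -3.3298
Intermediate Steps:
a(g) = 0
h(A, G) = A + A**2 (h(A, G) = (A*A + A) + 0 = (A**2 + A) + 0 = (A + A**2) + 0 = A + A**2)
(-874377 - 3662794)/(h(1477, 586) - 820396) = (-874377 - 3662794)/(1477*(1 + 1477) - 820396) = -4537171/(1477*1478 - 820396) = -4537171/(2183006 - 820396) = -4537171/1362610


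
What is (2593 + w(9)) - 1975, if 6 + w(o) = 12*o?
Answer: 720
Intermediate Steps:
w(o) = -6 + 12*o
(2593 + w(9)) - 1975 = (2593 + (-6 + 12*9)) - 1975 = (2593 + (-6 + 108)) - 1975 = (2593 + 102) - 1975 = 2695 - 1975 = 720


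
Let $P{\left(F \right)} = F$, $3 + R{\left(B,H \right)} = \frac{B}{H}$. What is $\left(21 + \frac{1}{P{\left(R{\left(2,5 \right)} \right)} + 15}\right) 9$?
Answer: $\frac{11763}{62} \approx 189.73$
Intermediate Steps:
$R{\left(B,H \right)} = -3 + \frac{B}{H}$
$\left(21 + \frac{1}{P{\left(R{\left(2,5 \right)} \right)} + 15}\right) 9 = \left(21 + \frac{1}{\left(-3 + \frac{2}{5}\right) + 15}\right) 9 = \left(21 + \frac{1}{- \frac{13}{5} + 15}\right) 9 = \left(21 + \frac{1}{\frac{62}{5}}\right) 9 = \left(21 + \frac{5}{62}\right) 9 = \frac{1307}{62} \cdot 9 = \frac{11763}{62}$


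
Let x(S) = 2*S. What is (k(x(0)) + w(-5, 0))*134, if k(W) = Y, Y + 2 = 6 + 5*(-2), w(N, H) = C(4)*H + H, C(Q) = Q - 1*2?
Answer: -804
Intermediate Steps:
C(Q) = -2 + Q (C(Q) = Q - 2 = -2 + Q)
w(N, H) = 3*H (w(N, H) = (-2 + 4)*H + H = 2*H + H = 3*H)
Y = -6 (Y = -2 + (6 + 5*(-2)) = -2 + (6 - 10) = -2 - 4 = -6)
k(W) = -6
(k(x(0)) + w(-5, 0))*134 = (-6 + 3*0)*134 = (-6 + 0)*134 = -6*134 = -804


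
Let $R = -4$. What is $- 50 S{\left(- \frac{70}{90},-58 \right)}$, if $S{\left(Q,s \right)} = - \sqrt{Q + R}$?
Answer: $\frac{50 i \sqrt{43}}{3} \approx 109.29 i$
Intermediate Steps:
$S{\left(Q,s \right)} = - \sqrt{-4 + Q}$ ($S{\left(Q,s \right)} = - \sqrt{Q - 4} = - \sqrt{-4 + Q}$)
$- 50 S{\left(- \frac{70}{90},-58 \right)} = - 50 \left(- \sqrt{-4 - \frac{70}{90}}\right) = - 50 \left(- \sqrt{-4 - \frac{7}{9}}\right) = - 50 \left(- \sqrt{- \frac{43}{9}}\right) = - 50 \left(- \frac{i \sqrt{43}}{3}\right) = \frac{50 i \sqrt{43}}{3}$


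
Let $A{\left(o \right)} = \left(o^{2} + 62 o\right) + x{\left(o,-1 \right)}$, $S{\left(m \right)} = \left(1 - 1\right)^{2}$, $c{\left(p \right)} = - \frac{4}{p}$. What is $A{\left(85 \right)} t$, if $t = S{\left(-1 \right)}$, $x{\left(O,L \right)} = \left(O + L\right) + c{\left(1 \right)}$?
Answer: $0$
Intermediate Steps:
$x{\left(O,L \right)} = -4 + L + O$ ($x{\left(O,L \right)} = \left(O + L\right) - \frac{4}{1} = \left(L + O\right) - 4 = -4 + L + O$)
$S{\left(m \right)} = 0$ ($S{\left(m \right)} = 0^{2} = 0$)
$A{\left(o \right)} = -5 + o^{2} + 63 o$ ($A{\left(o \right)} = \left(o^{2} + 62 o\right) - \left(5 - o\right) = \left(o^{2} + 62 o\right) + \left(-5 + o\right) = -5 + o^{2} + 63 o$)
$t = 0$
$A{\left(85 \right)} t = \left(-5 + 85^{2} + 63 \cdot 85\right) 0 = \left(-5 + 7225 + 5355\right) 0 = 12575 \cdot 0 = 0$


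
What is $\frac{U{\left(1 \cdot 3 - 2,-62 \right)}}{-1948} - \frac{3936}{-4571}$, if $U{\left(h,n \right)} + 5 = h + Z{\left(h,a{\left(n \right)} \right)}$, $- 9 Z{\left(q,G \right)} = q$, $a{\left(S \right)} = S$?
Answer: $\frac{69175079}{80138772} \approx 0.86319$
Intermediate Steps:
$Z{\left(q,G \right)} = - \frac{q}{9}$
$U{\left(h,n \right)} = -5 + \frac{8 h}{9}$ ($U{\left(h,n \right)} = -5 + \left(h - \frac{h}{9}\right) = -5 + \frac{8 h}{9}$)
$\frac{U{\left(1 \cdot 3 - 2,-62 \right)}}{-1948} - \frac{3936}{-4571} = \frac{-5 + \frac{8 \left(1 \cdot 3 - 2\right)}{9}}{-1948} - \frac{3936}{-4571} = \left(-5 + \frac{8 \left(3 - 2\right)}{9}\right) \left(- \frac{1}{1948}\right) - - \frac{3936}{4571} = \left(-5 + \frac{8}{9} \cdot 1\right) \left(- \frac{1}{1948}\right) + \frac{3936}{4571} = \left(-5 + \frac{8}{9}\right) \left(- \frac{1}{1948}\right) + \frac{3936}{4571} = \left(- \frac{37}{9}\right) \left(- \frac{1}{1948}\right) + \frac{3936}{4571} = \frac{37}{17532} + \frac{3936}{4571} = \frac{69175079}{80138772}$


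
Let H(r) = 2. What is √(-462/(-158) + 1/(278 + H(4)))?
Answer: √358117270/11060 ≈ 1.7110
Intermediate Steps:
√(-462/(-158) + 1/(278 + H(4))) = √(-462/(-158) + 1/(278 + 2)) = √(-462*(-1/158) + 1/280) = √(231/79 + 1/280) = √(64759/22120) = √358117270/11060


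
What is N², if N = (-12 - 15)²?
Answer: 531441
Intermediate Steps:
N = 729 (N = (-27)² = 729)
N² = 729² = 531441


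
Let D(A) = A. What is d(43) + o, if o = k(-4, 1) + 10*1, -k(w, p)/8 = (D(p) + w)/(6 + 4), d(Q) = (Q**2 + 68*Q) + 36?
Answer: 24107/5 ≈ 4821.4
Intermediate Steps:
d(Q) = 36 + Q**2 + 68*Q
k(w, p) = -4*p/5 - 4*w/5 (k(w, p) = -8*(p + w)/(6 + 4) = -8*(p + w)/10 = -8*(p/10 + w/10) = -4*p/5 - 4*w/5)
o = 62/5 (o = (-4/5*1 - 4/5*(-4)) + 10*1 = (-4/5 + 16/5) + 10 = 12/5 + 10 = 62/5 ≈ 12.400)
d(43) + o = (36 + 43**2 + 68*43) + 62/5 = (36 + 1849 + 2924) + 62/5 = 4809 + 62/5 = 24107/5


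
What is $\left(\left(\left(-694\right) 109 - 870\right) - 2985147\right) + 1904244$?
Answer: $-1157419$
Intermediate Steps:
$\left(\left(\left(-694\right) 109 - 870\right) - 2985147\right) + 1904244 = \left(\left(-75646 - 870\right) - 2985147\right) + 1904244 = \left(-76516 - 2985147\right) + 1904244 = -3061663 + 1904244 = -1157419$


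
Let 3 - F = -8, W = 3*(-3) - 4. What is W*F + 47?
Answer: -96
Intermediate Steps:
W = -13 (W = -9 - 4 = -13)
F = 11 (F = 3 - 1*(-8) = 3 + 8 = 11)
W*F + 47 = -13*11 + 47 = -143 + 47 = -96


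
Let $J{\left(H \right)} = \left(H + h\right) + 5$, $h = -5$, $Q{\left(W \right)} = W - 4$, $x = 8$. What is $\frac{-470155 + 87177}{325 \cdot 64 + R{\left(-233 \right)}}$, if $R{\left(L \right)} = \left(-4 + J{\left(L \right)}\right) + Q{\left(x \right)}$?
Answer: $- \frac{382978}{20567} \approx -18.621$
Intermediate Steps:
$Q{\left(W \right)} = -4 + W$ ($Q{\left(W \right)} = W - 4 = -4 + W$)
$J{\left(H \right)} = H$ ($J{\left(H \right)} = \left(H - 5\right) + 5 = \left(-5 + H\right) + 5 = H$)
$R{\left(L \right)} = L$ ($R{\left(L \right)} = \left(-4 + L\right) + \left(-4 + 8\right) = \left(-4 + L\right) + 4 = L$)
$\frac{-470155 + 87177}{325 \cdot 64 + R{\left(-233 \right)}} = \frac{-470155 + 87177}{325 \cdot 64 - 233} = - \frac{382978}{20800 - 233} = - \frac{382978}{20567}$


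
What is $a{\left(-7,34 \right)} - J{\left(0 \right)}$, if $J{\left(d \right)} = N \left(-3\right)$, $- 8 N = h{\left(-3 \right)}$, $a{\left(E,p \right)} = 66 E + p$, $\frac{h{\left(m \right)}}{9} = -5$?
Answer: $- \frac{3289}{8} \approx -411.13$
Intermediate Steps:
$h{\left(m \right)} = -45$ ($h{\left(m \right)} = 9 \left(-5\right) = -45$)
$a{\left(E,p \right)} = p + 66 E$
$N = \frac{45}{8}$ ($N = \left(- \frac{1}{8}\right) \left(-45\right) = \frac{45}{8} \approx 5.625$)
$J{\left(d \right)} = - \frac{135}{8}$ ($J{\left(d \right)} = \frac{45}{8} \left(-3\right) = - \frac{135}{8}$)
$a{\left(-7,34 \right)} - J{\left(0 \right)} = \left(34 + 66 \left(-7\right)\right) - - \frac{135}{8} = \left(34 - 462\right) + \frac{135}{8} = -428 + \frac{135}{8} = - \frac{3289}{8}$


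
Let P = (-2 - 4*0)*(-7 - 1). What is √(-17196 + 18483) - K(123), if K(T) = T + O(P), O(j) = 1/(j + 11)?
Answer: -3322/27 + 3*√143 ≈ -87.162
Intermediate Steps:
P = 16 (P = (-2 + 0)*(-8) = -2*(-8) = 16)
O(j) = 1/(11 + j)
K(T) = 1/27 + T (K(T) = T + 1/(11 + 16) = T + 1/27 = 1/27 + T)
√(-17196 + 18483) - K(123) = √(-17196 + 18483) - (1/27 + 123) = √1287 - 1*3322/27 = 3*√143 - 3322/27 = -3322/27 + 3*√143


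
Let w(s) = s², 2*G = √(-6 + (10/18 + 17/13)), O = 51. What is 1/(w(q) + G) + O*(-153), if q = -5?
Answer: 33*(-2601*√13 + 230542*I)/(-975*I + 11*√13) ≈ -7803.0 - 0.0016245*I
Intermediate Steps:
G = 11*I*√13/39 (G = √(-6 + (10/18 + 17/13))/2 = √(-6 + (10*(1/18) + 17*(1/13)))/2 = √(-6 + (5/9 + 17/13))/2 = √(-6 + 218/117)/2 = √(-484/117)/2 = (22*I*√13/39)/2 = 11*I*√13/39 ≈ 1.017*I)
1/(w(q) + G) + O*(-153) = 1/((-5)² + 11*I*√13/39) + 51*(-153) = 1/(25 + 11*I*√13/39) - 7803 = -7803 + 1/(25 + 11*I*√13/39)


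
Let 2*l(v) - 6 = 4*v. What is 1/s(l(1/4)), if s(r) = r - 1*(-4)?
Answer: 2/15 ≈ 0.13333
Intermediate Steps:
l(v) = 3 + 2*v (l(v) = 3 + (4*v)/2 = 3 + 2*v)
s(r) = 4 + r (s(r) = r + 4 = 4 + r)
1/s(l(1/4)) = 1/(4 + (3 + 2/4)) = 1/(4 + (3 + 2*(¼))) = 1/(4 + (3 + ½)) = 1/(4 + 7/2) = 1/(15/2) = 2/15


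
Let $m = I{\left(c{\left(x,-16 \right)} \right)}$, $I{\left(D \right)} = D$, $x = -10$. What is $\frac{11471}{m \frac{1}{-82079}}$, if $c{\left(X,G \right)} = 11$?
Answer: $- \frac{941528209}{11} \approx -8.5593 \cdot 10^{7}$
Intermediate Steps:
$m = 11$
$\frac{11471}{m \frac{1}{-82079}} = \frac{11471}{11 \frac{1}{-82079}} = \frac{11471}{11 \left(- \frac{1}{82079}\right)} = \frac{11471}{- \frac{11}{82079}} = 11471 \left(- \frac{82079}{11}\right) = - \frac{941528209}{11}$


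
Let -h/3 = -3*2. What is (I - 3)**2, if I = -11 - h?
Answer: 1024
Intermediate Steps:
h = 18 (h = -(-9)*2 = -3*(-6) = 18)
I = -29 (I = -11 - 1*18 = -11 - 18 = -29)
(I - 3)**2 = (-29 - 3)**2 = (-32)**2 = 1024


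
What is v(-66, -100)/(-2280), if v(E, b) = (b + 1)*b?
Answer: -165/38 ≈ -4.3421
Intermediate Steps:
v(E, b) = b*(1 + b) (v(E, b) = (1 + b)*b = b*(1 + b))
v(-66, -100)/(-2280) = -100*(1 - 100)/(-2280) = -100*(-99)*(-1/2280) = 9900*(-1/2280) = -165/38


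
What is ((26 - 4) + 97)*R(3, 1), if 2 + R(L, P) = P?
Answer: -119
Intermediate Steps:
R(L, P) = -2 + P
((26 - 4) + 97)*R(3, 1) = ((26 - 4) + 97)*(-2 + 1) = (22 + 97)*(-1) = 119*(-1) = -119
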